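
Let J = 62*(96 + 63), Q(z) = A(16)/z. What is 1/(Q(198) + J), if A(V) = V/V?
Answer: 198/1951885 ≈ 0.00010144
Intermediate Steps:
A(V) = 1
Q(z) = 1/z
J = 9858 (J = 62*159 = 9858)
1/(Q(198) + J) = 1/(1/198 + 9858) = 1/(1951885/198) = 198/1951885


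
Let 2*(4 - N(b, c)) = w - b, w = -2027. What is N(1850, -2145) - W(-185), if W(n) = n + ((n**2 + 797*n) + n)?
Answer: 231065/2 ≈ 1.1553e+5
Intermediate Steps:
N(b, c) = 2035/2 + b/2 (N(b, c) = 4 - (-2027 - b)/2 = 4 + (2027/2 + b/2) = 2035/2 + b/2)
W(n) = n**2 + 799*n (W(n) = n + (n**2 + 798*n) = n**2 + 799*n)
N(1850, -2145) - W(-185) = (2035/2 + (1/2)*1850) - (-185)*(799 - 185) = (2035/2 + 925) - (-185)*614 = 3885/2 - 1*(-113590) = 3885/2 + 113590 = 231065/2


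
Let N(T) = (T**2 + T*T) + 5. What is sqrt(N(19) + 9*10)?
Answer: sqrt(817) ≈ 28.583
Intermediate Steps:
N(T) = 5 + 2*T**2 (N(T) = (T**2 + T**2) + 5 = 2*T**2 + 5 = 5 + 2*T**2)
sqrt(N(19) + 9*10) = sqrt((5 + 2*19**2) + 9*10) = sqrt((5 + 2*361) + 90) = sqrt((5 + 722) + 90) = sqrt(727 + 90) = sqrt(817)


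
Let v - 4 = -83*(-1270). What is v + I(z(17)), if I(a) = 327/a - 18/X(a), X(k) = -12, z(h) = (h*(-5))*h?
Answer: 304650141/2890 ≈ 1.0542e+5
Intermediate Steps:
z(h) = -5*h² (z(h) = (-5*h)*h = -5*h²)
v = 105414 (v = 4 - 83*(-1270) = 4 + 105410 = 105414)
I(a) = 3/2 + 327/a (I(a) = 327/a - 18/(-12) = 327/a - 18*(-1/12) = 327/a + 3/2 = 3/2 + 327/a)
v + I(z(17)) = 105414 + (3/2 + 327/((-5*17²))) = 105414 + (3/2 + 327/((-5*289))) = 105414 + (3/2 + 327/(-1445)) = 105414 + (3/2 + 327*(-1/1445)) = 105414 + (3/2 - 327/1445) = 105414 + 3681/2890 = 304650141/2890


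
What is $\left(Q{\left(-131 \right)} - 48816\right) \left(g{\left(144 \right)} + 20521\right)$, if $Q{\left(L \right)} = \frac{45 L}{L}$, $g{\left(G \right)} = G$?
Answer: $-1007852715$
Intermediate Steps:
$Q{\left(L \right)} = 45$
$\left(Q{\left(-131 \right)} - 48816\right) \left(g{\left(144 \right)} + 20521\right) = \left(45 - 48816\right) \left(144 + 20521\right) = \left(-48771\right) 20665 = -1007852715$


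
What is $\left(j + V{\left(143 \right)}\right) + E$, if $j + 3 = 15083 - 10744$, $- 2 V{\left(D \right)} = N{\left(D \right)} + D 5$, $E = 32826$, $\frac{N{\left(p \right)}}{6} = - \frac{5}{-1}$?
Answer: $\frac{73579}{2} \approx 36790.0$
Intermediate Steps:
$N{\left(p \right)} = 30$ ($N{\left(p \right)} = 6 \left(- \frac{5}{-1}\right) = 6 \left(\left(-5\right) \left(-1\right)\right) = 6 \cdot 5 = 30$)
$V{\left(D \right)} = -15 - \frac{5 D}{2}$ ($V{\left(D \right)} = - \frac{30 + D 5}{2} = - \frac{30 + 5 D}{2} = -15 - \frac{5 D}{2}$)
$j = 4336$ ($j = -3 + \left(15083 - 10744\right) = -3 + 4339 = 4336$)
$\left(j + V{\left(143 \right)}\right) + E = \left(4336 - \frac{745}{2}\right) + 32826 = \frac{7927}{2} + 32826 = \frac{73579}{2}$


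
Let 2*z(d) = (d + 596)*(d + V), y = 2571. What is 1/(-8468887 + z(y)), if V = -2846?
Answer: -2/17808699 ≈ -1.1230e-7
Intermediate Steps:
z(d) = (-2846 + d)*(596 + d)/2 (z(d) = ((d + 596)*(d - 2846))/2 = ((596 + d)*(-2846 + d))/2 = ((-2846 + d)*(596 + d))/2 = (-2846 + d)*(596 + d)/2)
1/(-8468887 + z(y)) = 1/(-8468887 + (-848108 + (1/2)*2571**2 - 1125*2571)) = 1/(-8468887 + (-848108 + (1/2)*6610041 - 2892375)) = 1/(-8468887 + (-848108 + 6610041/2 - 2892375)) = 1/(-8468887 - 870925/2) = 1/(-17808699/2) = -2/17808699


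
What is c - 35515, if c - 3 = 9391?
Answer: -26121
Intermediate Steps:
c = 9394 (c = 3 + 9391 = 9394)
c - 35515 = 9394 - 35515 = -26121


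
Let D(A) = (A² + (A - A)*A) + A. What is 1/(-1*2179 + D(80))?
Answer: 1/4301 ≈ 0.00023250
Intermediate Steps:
D(A) = A + A² (D(A) = (A² + 0*A) + A = (A² + 0) + A = A² + A = A + A²)
1/(-1*2179 + D(80)) = 1/(-1*2179 + 80*(1 + 80)) = 1/(-2179 + 80*81) = 1/(-2179 + 6480) = 1/4301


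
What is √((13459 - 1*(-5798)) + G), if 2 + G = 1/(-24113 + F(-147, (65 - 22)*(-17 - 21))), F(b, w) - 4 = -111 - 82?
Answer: √11371756588718/24302 ≈ 138.76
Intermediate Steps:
F(b, w) = -189 (F(b, w) = 4 + (-111 - 82) = 4 - 193 = -189)
G = -48605/24302 (G = -2 + 1/(-24113 - 189) = -2 + 1/(-24302) = -2 - 1/24302 = -48605/24302 ≈ -2.0000)
√((13459 - 1*(-5798)) + G) = √((13459 - 1*(-5798)) - 48605/24302) = √((13459 + 5798) - 48605/24302) = √(19257 - 48605/24302) = √(467935009/24302) = √11371756588718/24302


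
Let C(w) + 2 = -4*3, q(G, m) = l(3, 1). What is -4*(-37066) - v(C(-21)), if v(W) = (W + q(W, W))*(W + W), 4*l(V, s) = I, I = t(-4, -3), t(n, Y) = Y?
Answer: 147851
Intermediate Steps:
I = -3
l(V, s) = -¾ (l(V, s) = (¼)*(-3) = -¾)
q(G, m) = -¾
C(w) = -14 (C(w) = -2 - 4*3 = -2 - 12 = -14)
v(W) = 2*W*(-¾ + W) (v(W) = (W - ¾)*(W + W) = (-¾ + W)*(2*W) = 2*W*(-¾ + W))
-4*(-37066) - v(C(-21)) = -4*(-37066) - (-14)*(-3 + 4*(-14))/2 = 148264 - (-14)*(-3 - 56)/2 = 148264 - (-14)*(-59)/2 = 148264 - 1*413 = 148264 - 413 = 147851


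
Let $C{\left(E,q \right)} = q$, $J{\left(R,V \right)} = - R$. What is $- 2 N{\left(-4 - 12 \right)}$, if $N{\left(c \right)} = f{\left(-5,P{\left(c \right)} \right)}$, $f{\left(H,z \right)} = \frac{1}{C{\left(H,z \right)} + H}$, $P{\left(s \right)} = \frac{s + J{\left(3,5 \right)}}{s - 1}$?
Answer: $\frac{17}{33} \approx 0.51515$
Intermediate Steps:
$P{\left(s \right)} = \frac{-3 + s}{-1 + s}$ ($P{\left(s \right)} = \frac{s - 3}{s - 1} = \frac{s - 3}{-1 + s} = \frac{-3 + s}{-1 + s}$)
$f{\left(H,z \right)} = \frac{1}{H + z}$ ($f{\left(H,z \right)} = \frac{1}{z + H} = \frac{1}{H + z}$)
$N{\left(c \right)} = \frac{1}{-5 + \frac{-3 + c}{-1 + c}}$
$- 2 N{\left(-4 - 12 \right)} = - 2 \frac{-1 - 16}{2 \left(1 - 2 \left(-4 - 12\right)\right)} = - 2 \frac{-1 - 16}{2 \left(1 - -32\right)} = - 2 \cdot \frac{1}{2} \frac{1}{1 + 32} \left(-17\right) = - 2 \cdot \frac{1}{2} \cdot \frac{1}{33} \left(-17\right) = \left(-2\right) \left(- \frac{17}{66}\right) = \frac{17}{33}$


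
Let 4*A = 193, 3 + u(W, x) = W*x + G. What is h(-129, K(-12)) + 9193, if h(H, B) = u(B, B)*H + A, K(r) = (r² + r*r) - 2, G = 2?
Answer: -42169255/4 ≈ -1.0542e+7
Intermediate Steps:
u(W, x) = -1 + W*x (u(W, x) = -3 + (W*x + 2) = -3 + (2 + W*x) = -1 + W*x)
A = 193/4 (A = (¼)*193 = 193/4 ≈ 48.250)
K(r) = -2 + 2*r² (K(r) = (r² + r²) - 2 = 2*r² - 2 = -2 + 2*r²)
h(H, B) = 193/4 + H*(-1 + B²) (h(H, B) = (-1 + B*B)*H + 193/4 = (-1 + B²)*H + 193/4 = H*(-1 + B²) + 193/4 = 193/4 + H*(-1 + B²))
h(-129, K(-12)) + 9193 = (193/4 - 1*(-129) - 129*(-2 + 2*(-12)²)²) + 9193 = (193/4 + 129 - 129*(-2 + 2*144)²) + 9193 = (193/4 + 129 - 129*(-2 + 288)²) + 9193 = (193/4 + 129 - 129*286²) + 9193 = (193/4 + 129 - 129*81796) + 9193 = (193/4 + 129 - 10551684) + 9193 = -42206027/4 + 9193 = -42169255/4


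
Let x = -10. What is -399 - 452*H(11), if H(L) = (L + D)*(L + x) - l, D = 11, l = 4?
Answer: -8535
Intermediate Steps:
H(L) = -4 + (-10 + L)*(11 + L) (H(L) = (L + 11)*(L - 10) - 1*4 = (11 + L)*(-10 + L) - 4 = (-10 + L)*(11 + L) - 4 = -4 + (-10 + L)*(11 + L))
-399 - 452*H(11) = -399 - 452*(-114 + 11 + 11²) = -399 - 452*(-114 + 11 + 121) = -399 - 452*18 = -399 - 8136 = -8535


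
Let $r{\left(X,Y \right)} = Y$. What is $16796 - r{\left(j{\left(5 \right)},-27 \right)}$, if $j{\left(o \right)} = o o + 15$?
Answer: $16823$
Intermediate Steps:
$j{\left(o \right)} = 15 + o^{2}$ ($j{\left(o \right)} = o^{2} + 15 = 15 + o^{2}$)
$16796 - r{\left(j{\left(5 \right)},-27 \right)} = 16796 - -27 = 16796 + 27 = 16823$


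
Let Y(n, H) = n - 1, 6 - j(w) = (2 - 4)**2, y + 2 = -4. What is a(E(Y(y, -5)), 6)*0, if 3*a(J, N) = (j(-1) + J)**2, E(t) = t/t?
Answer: 0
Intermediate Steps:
y = -6 (y = -2 - 4 = -6)
j(w) = 2 (j(w) = 6 - (2 - 4)**2 = 6 - 1*(-2)**2 = 6 - 1*4 = 6 - 4 = 2)
Y(n, H) = -1 + n
E(t) = 1
a(J, N) = (2 + J)**2/3
a(E(Y(y, -5)), 6)*0 = ((2 + 1)**2/3)*0 = ((1/3)*3**2)*0 = ((1/3)*9)*0 = 3*0 = 0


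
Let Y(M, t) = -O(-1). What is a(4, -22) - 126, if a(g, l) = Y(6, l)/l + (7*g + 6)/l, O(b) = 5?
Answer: -2801/22 ≈ -127.32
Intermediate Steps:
Y(M, t) = -5 (Y(M, t) = -1*5 = -5)
a(g, l) = -5/l + (6 + 7*g)/l (a(g, l) = -5/l + (7*g + 6)/l = -5/l + (6 + 7*g)/l)
a(4, -22) - 126 = (1 + 7*4)/(-22) - 126 = -(1 + 28)/22 - 126 = -1/22*29 - 126 = -29/22 - 126 = -2801/22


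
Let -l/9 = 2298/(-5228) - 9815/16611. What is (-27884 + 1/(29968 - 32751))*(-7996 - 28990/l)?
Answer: 5036906407540923032/16241508987 ≈ 3.1013e+8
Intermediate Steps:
l = 134227347/14473718 (l = -9*(2298/(-5228) - 9815/16611) = -9*(2298*(-1/5228) - 9815*1/16611) = -9*(-1149/2614 - 9815/16611) = -9*(-44742449/43421154) = 134227347/14473718 ≈ 9.2739)
(-27884 + 1/(29968 - 32751))*(-7996 - 28990/l) = (-27884 + 1/(29968 - 32751))*(-7996 - 28990/134227347/14473718) = (-27884 + 1/(-2783))*(-7996 - 28990*14473718/134227347) = (-27884 - 1/2783)*(-7996 - 419593084820/134227347) = -77601173/2783*(-1492874951432/134227347) = 5036906407540923032/16241508987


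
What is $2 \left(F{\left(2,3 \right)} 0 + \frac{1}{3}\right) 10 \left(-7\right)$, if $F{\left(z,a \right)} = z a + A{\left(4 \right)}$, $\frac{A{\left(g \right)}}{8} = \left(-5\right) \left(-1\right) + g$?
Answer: $- \frac{140}{3} \approx -46.667$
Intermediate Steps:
$A{\left(g \right)} = 40 + 8 g$ ($A{\left(g \right)} = 8 \left(\left(-5\right) \left(-1\right) + g\right) = 8 \left(5 + g\right) = 40 + 8 g$)
$F{\left(z,a \right)} = 72 + a z$ ($F{\left(z,a \right)} = z a + \left(40 + 8 \cdot 4\right) = a z + \left(40 + 32\right) = a z + 72 = 72 + a z$)
$2 \left(F{\left(2,3 \right)} 0 + \frac{1}{3}\right) 10 \left(-7\right) = 2 \left(\left(72 + 3 \cdot 2\right) 0 + \frac{1}{3}\right) 10 \left(-7\right) = 2 \left(\left(72 + 6\right) 0 + \frac{1}{3}\right) 10 \left(-7\right) = 2 \left(78 \cdot 0 + \frac{1}{3}\right) 10 \left(-7\right) = 2 \left(0 + \frac{1}{3}\right) 10 \left(-7\right) = 2 \cdot \frac{1}{3} \cdot 10 \left(-7\right) = 2 \cdot \frac{10}{3} \left(-7\right) = 2 \left(- \frac{70}{3}\right) = - \frac{140}{3}$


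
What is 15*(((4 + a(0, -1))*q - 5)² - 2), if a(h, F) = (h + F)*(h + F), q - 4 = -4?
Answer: 345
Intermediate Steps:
q = 0 (q = 4 - 4 = 0)
a(h, F) = (F + h)² (a(h, F) = (F + h)*(F + h) = (F + h)²)
15*(((4 + a(0, -1))*q - 5)² - 2) = 15*(((4 + (-1 + 0)²)*0 - 5)² - 2) = 15*(((4 + (-1)²)*0 - 5)² - 2) = 15*(((4 + 1)*0 - 5)² - 2) = 15*((5*0 - 5)² - 2) = 15*((0 - 5)² - 2) = 15*((-5)² - 2) = 15*(25 - 2) = 15*23 = 345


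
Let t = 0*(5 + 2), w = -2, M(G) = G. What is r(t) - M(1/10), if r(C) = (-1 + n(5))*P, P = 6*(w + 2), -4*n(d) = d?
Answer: -1/10 ≈ -0.10000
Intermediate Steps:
n(d) = -d/4
P = 0 (P = 6*(-2 + 2) = 6*0 = 0)
t = 0 (t = 0*7 = 0)
r(C) = 0 (r(C) = (-1 - 1/4*5)*0 = (-1 - 5/4)*0 = -9/4*0 = 0)
r(t) - M(1/10) = 0 - 1/10 = -1/10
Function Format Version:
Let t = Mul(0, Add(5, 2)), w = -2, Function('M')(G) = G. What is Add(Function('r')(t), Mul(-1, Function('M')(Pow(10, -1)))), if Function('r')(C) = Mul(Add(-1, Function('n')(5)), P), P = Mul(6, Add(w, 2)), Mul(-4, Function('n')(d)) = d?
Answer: Rational(-1, 10) ≈ -0.10000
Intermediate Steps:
Function('n')(d) = Mul(Rational(-1, 4), d)
P = 0 (P = Mul(6, Add(-2, 2)) = Mul(6, 0) = 0)
t = 0 (t = Mul(0, 7) = 0)
Function('r')(C) = 0 (Function('r')(C) = Mul(Add(-1, Mul(Rational(-1, 4), 5)), 0) = Mul(Add(-1, Rational(-5, 4)), 0) = Mul(Rational(-9, 4), 0) = 0)
Add(Function('r')(t), Mul(-1, Function('M')(Pow(10, -1)))) = Add(0, Mul(-1, Pow(10, -1))) = Add(0, Mul(-1, Rational(1, 10))) = Add(0, Rational(-1, 10)) = Rational(-1, 10)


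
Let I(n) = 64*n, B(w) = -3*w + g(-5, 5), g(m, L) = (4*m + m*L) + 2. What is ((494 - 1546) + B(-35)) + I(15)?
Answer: -30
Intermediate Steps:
g(m, L) = 2 + 4*m + L*m (g(m, L) = (4*m + L*m) + 2 = 2 + 4*m + L*m)
B(w) = -43 - 3*w (B(w) = -3*w + (2 + 4*(-5) + 5*(-5)) = -3*w + (2 - 20 - 25) = -3*w - 43 = -43 - 3*w)
((494 - 1546) + B(-35)) + I(15) = ((494 - 1546) + (-43 - 3*(-35))) + 64*15 = (-1052 + (-43 + 105)) + 960 = (-1052 + 62) + 960 = -990 + 960 = -30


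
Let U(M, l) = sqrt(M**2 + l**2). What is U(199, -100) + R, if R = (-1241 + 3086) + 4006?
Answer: 5851 + sqrt(49601) ≈ 6073.7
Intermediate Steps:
R = 5851 (R = 1845 + 4006 = 5851)
U(199, -100) + R = sqrt(199**2 + (-100)**2) + 5851 = sqrt(39601 + 10000) + 5851 = sqrt(49601) + 5851 = 5851 + sqrt(49601)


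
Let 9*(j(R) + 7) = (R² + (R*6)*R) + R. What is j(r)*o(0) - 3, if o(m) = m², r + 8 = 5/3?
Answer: -3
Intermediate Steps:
r = -19/3 (r = -8 + 5/3 = -19/3 ≈ -6.3333)
j(R) = -7 + R/9 + 7*R²/9 (j(R) = -7 + ((R² + (R*6)*R) + R)/9 = -7 + ((R² + (6*R)*R) + R)/9 = -7 + ((R² + 6*R²) + R)/9 = -7 + (7*R² + R)/9 = -7 + (R + 7*R²)/9 = -7 + (R/9 + 7*R²/9) = -7 + R/9 + 7*R²/9)
j(r)*o(0) - 3 = (-7 + (⅑)*(-19/3) + 7*(-19/3)²/9)*0² - 3 = (-7 - 19/27 + (7/9)*(361/9))*0 - 3 = (-7 - 19/27 + 2527/81)*0 - 3 = (1903/81)*0 - 3 = 0 - 3 = -3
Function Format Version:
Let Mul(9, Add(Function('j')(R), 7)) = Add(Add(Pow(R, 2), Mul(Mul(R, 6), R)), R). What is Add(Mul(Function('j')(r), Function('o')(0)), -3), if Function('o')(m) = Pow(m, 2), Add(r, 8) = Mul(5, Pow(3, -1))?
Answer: -3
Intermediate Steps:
r = Rational(-19, 3) (r = Add(-8, Mul(5, Pow(3, -1))) = Add(-8, Mul(5, Rational(1, 3))) = Add(-8, Rational(5, 3)) = Rational(-19, 3) ≈ -6.3333)
Function('j')(R) = Add(-7, Mul(Rational(1, 9), R), Mul(Rational(7, 9), Pow(R, 2))) (Function('j')(R) = Add(-7, Mul(Rational(1, 9), Add(Add(Pow(R, 2), Mul(Mul(R, 6), R)), R))) = Add(-7, Mul(Rational(1, 9), Add(Add(Pow(R, 2), Mul(Mul(6, R), R)), R))) = Add(-7, Mul(Rational(1, 9), Add(Add(Pow(R, 2), Mul(6, Pow(R, 2))), R))) = Add(-7, Mul(Rational(1, 9), Add(Mul(7, Pow(R, 2)), R))) = Add(-7, Mul(Rational(1, 9), Add(R, Mul(7, Pow(R, 2))))) = Add(-7, Add(Mul(Rational(1, 9), R), Mul(Rational(7, 9), Pow(R, 2)))) = Add(-7, Mul(Rational(1, 9), R), Mul(Rational(7, 9), Pow(R, 2))))
Add(Mul(Function('j')(r), Function('o')(0)), -3) = Add(Mul(Add(-7, Mul(Rational(1, 9), Rational(-19, 3)), Mul(Rational(7, 9), Pow(Rational(-19, 3), 2))), Pow(0, 2)), -3) = Add(Mul(Add(-7, Rational(-19, 27), Mul(Rational(7, 9), Rational(361, 9))), 0), -3) = Add(Mul(Add(-7, Rational(-19, 27), Rational(2527, 81)), 0), -3) = Add(Mul(Rational(1903, 81), 0), -3) = Add(0, -3) = -3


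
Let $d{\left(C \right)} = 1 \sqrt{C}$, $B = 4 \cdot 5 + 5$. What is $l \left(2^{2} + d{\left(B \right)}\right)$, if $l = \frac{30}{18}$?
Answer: $15$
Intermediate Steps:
$l = \frac{5}{3}$ ($l = 30 \cdot \frac{1}{18} = \frac{5}{3} \approx 1.6667$)
$B = 25$ ($B = 20 + 5 = 25$)
$d{\left(C \right)} = \sqrt{C}$
$l \left(2^{2} + d{\left(B \right)}\right) = \frac{5 \left(2^{2} + \sqrt{25}\right)}{3} = \frac{5 \left(4 + 5\right)}{3} = \frac{5}{3} \cdot 9 = 15$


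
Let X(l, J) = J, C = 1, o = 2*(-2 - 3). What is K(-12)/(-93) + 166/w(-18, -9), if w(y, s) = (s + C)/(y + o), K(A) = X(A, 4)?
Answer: 54029/93 ≈ 580.96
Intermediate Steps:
o = -10 (o = 2*(-5) = -10)
K(A) = 4
w(y, s) = (1 + s)/(-10 + y) (w(y, s) = (s + 1)/(y - 10) = (1 + s)/(-10 + y))
K(-12)/(-93) + 166/w(-18, -9) = 4/(-93) + 166/(((1 - 9)/(-10 - 18))) = 4*(-1/93) + 166/((-8/(-28))) = -4/93 + 166/((-1/28*(-8))) = -4/93 + 166/(2/7) = -4/93 + 166*(7/2) = -4/93 + 581 = 54029/93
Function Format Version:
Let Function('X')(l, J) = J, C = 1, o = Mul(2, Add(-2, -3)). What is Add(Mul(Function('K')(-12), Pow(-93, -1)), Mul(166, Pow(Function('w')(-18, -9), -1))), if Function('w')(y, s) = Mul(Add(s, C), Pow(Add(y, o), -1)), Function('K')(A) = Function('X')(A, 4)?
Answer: Rational(54029, 93) ≈ 580.96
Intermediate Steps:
o = -10 (o = Mul(2, -5) = -10)
Function('K')(A) = 4
Function('w')(y, s) = Mul(Pow(Add(-10, y), -1), Add(1, s)) (Function('w')(y, s) = Mul(Add(s, 1), Pow(Add(y, -10), -1)) = Mul(Add(1, s), Pow(Add(-10, y), -1)) = Mul(Pow(Add(-10, y), -1), Add(1, s)))
Add(Mul(Function('K')(-12), Pow(-93, -1)), Mul(166, Pow(Function('w')(-18, -9), -1))) = Add(Mul(4, Pow(-93, -1)), Mul(166, Pow(Mul(Pow(Add(-10, -18), -1), Add(1, -9)), -1))) = Add(Mul(4, Rational(-1, 93)), Mul(166, Pow(Mul(Pow(-28, -1), -8), -1))) = Add(Rational(-4, 93), Mul(166, Pow(Mul(Rational(-1, 28), -8), -1))) = Add(Rational(-4, 93), Mul(166, Pow(Rational(2, 7), -1))) = Add(Rational(-4, 93), Mul(166, Rational(7, 2))) = Add(Rational(-4, 93), 581) = Rational(54029, 93)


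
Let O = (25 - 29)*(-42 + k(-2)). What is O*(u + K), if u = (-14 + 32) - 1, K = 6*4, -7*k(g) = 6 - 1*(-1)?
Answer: 7052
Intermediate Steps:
k(g) = -1 (k(g) = -(6 - 1*(-1))/7 = -(6 + 1)/7 = -⅐*7 = -1)
K = 24
u = 17 (u = 18 - 1 = 17)
O = 172 (O = (25 - 29)*(-42 - 1) = -4*(-43) = 172)
O*(u + K) = 172*(17 + 24) = 172*41 = 7052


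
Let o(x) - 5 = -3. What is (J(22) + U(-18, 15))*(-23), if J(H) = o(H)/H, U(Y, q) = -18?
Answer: 4531/11 ≈ 411.91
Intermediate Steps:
o(x) = 2 (o(x) = 5 - 3 = 2)
J(H) = 2/H
(J(22) + U(-18, 15))*(-23) = (2/22 - 18)*(-23) = (2*(1/22) - 18)*(-23) = (1/11 - 18)*(-23) = -197/11*(-23) = 4531/11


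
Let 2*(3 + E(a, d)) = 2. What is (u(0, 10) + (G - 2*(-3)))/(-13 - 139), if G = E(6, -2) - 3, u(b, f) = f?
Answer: -11/152 ≈ -0.072368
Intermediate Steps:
E(a, d) = -2 (E(a, d) = -3 + (1/2)*2 = -3 + 1 = -2)
G = -5 (G = -2 - 3 = -5)
(u(0, 10) + (G - 2*(-3)))/(-13 - 139) = (10 + (-5 - 2*(-3)))/(-13 - 139) = (10 + (-5 + 6))/(-152) = (10 + 1)*(-1/152) = 11*(-1/152) = -11/152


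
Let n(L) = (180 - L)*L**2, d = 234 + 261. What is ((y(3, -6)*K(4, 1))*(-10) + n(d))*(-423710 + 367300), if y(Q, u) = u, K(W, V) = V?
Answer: 4353882594150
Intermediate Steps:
d = 495
n(L) = L**2*(180 - L)
((y(3, -6)*K(4, 1))*(-10) + n(d))*(-423710 + 367300) = (-6*1*(-10) + 495**2*(180 - 1*495))*(-423710 + 367300) = (-6*(-10) + 245025*(180 - 495))*(-56410) = (60 + 245025*(-315))*(-56410) = (60 - 77182875)*(-56410) = -77182815*(-56410) = 4353882594150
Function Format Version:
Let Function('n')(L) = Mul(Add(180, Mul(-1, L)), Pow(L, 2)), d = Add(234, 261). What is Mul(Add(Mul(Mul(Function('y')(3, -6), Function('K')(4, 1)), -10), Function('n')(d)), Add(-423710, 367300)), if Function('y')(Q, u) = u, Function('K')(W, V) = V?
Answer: 4353882594150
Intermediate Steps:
d = 495
Function('n')(L) = Mul(Pow(L, 2), Add(180, Mul(-1, L)))
Mul(Add(Mul(Mul(Function('y')(3, -6), Function('K')(4, 1)), -10), Function('n')(d)), Add(-423710, 367300)) = Mul(Add(Mul(Mul(-6, 1), -10), Mul(Pow(495, 2), Add(180, Mul(-1, 495)))), Add(-423710, 367300)) = Mul(Add(Mul(-6, -10), Mul(245025, Add(180, -495))), -56410) = Mul(Add(60, Mul(245025, -315)), -56410) = Mul(Add(60, -77182875), -56410) = Mul(-77182815, -56410) = 4353882594150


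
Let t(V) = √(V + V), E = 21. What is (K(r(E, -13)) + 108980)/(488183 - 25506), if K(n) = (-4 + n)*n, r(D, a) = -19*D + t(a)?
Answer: 269751/462677 - 802*I*√26/462677 ≈ 0.58302 - 0.0088386*I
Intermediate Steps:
t(V) = √2*√V (t(V) = √(2*V) = √2*√V)
r(D, a) = -19*D + √2*√a
K(n) = n*(-4 + n)
(K(r(E, -13)) + 108980)/(488183 - 25506) = ((-19*21 + √2*√(-13))*(-4 + (-19*21 + √2*√(-13))) + 108980)/(488183 - 25506) = ((-399 + √2*(I*√13))*(-4 + (-399 + √2*(I*√13))) + 108980)/462677 = ((-399 + I*√26)*(-4 + (-399 + I*√26)) + 108980)*(1/462677) = ((-399 + I*√26)*(-403 + I*√26) + 108980)*(1/462677) = ((-403 + I*√26)*(-399 + I*√26) + 108980)*(1/462677) = (108980 + (-403 + I*√26)*(-399 + I*√26))*(1/462677) = 108980/462677 + (-403 + I*√26)*(-399 + I*√26)/462677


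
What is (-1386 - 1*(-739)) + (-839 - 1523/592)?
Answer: -881235/592 ≈ -1488.6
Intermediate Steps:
(-1386 - 1*(-739)) + (-839 - 1523/592) = (-1386 + 739) + (-839 - 1523*1/592) = -647 + (-839 - 1523/592) = -647 - 498211/592 = -881235/592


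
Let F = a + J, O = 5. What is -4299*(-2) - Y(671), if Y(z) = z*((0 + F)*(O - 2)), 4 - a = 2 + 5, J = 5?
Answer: 4572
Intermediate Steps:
a = -3 (a = 4 - (2 + 5) = 4 - 1*7 = 4 - 7 = -3)
F = 2 (F = -3 + 5 = 2)
Y(z) = 6*z (Y(z) = z*((0 + 2)*(5 - 2)) = z*(2*3) = z*6 = 6*z)
-4299*(-2) - Y(671) = -4299*(-2) - 6*671 = 8598 - 1*4026 = 8598 - 4026 = 4572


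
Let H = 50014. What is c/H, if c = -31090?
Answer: -15545/25007 ≈ -0.62163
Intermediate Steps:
c/H = -31090/50014 = -31090*1/50014 = -15545/25007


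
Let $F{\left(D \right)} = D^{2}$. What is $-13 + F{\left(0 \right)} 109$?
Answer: $-13$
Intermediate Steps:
$-13 + F{\left(0 \right)} 109 = -13 + 0^{2} \cdot 109 = -13 + 0 \cdot 109 = -13 + 0 = -13$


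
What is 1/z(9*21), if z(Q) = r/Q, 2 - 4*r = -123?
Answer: 756/125 ≈ 6.0480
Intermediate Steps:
r = 125/4 (r = ½ - ¼*(-123) = ½ + 123/4 = 125/4 ≈ 31.250)
z(Q) = 125/(4*Q)
1/z(9*21) = 1/(125/(4*((9*21)))) = 1/((125/4)/189) = 1/((125/4)*(1/189)) = 1/(125/756) = 756/125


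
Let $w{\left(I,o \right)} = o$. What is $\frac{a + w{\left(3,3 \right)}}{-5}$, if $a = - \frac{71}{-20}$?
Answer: $- \frac{131}{100} \approx -1.31$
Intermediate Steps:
$a = \frac{71}{20}$ ($a = \left(-71\right) \left(- \frac{1}{20}\right) = \frac{71}{20} \approx 3.55$)
$\frac{a + w{\left(3,3 \right)}}{-5} = \frac{\frac{71}{20} + 3}{-5} = \left(- \frac{1}{5}\right) \frac{131}{20} = - \frac{131}{100}$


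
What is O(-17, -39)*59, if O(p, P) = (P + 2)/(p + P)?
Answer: 2183/56 ≈ 38.982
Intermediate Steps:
O(p, P) = (2 + P)/(P + p)
O(-17, -39)*59 = ((2 - 39)/(-39 - 17))*59 = (-37/(-56))*59 = -1/56*(-37)*59 = (37/56)*59 = 2183/56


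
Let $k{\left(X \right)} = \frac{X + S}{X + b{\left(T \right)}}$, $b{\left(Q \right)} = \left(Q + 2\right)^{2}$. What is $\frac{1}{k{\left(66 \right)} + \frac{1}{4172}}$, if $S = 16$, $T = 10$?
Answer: $\frac{8940}{3493} \approx 2.5594$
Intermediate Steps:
$b{\left(Q \right)} = \left(2 + Q\right)^{2}$
$k{\left(X \right)} = \frac{16 + X}{144 + X}$ ($k{\left(X \right)} = \frac{X + 16}{X + \left(2 + 10\right)^{2}} = \frac{16 + X}{X + 12^{2}} = \frac{16 + X}{X + 144} = \frac{16 + X}{144 + X}$)
$\frac{1}{k{\left(66 \right)} + \frac{1}{4172}} = \frac{1}{\frac{16 + 66}{144 + 66} + \frac{1}{4172}} = \frac{1}{\frac{1}{210} \cdot 82 + \frac{1}{4172}} = \frac{1}{\frac{41}{105} + \frac{1}{4172}} = \frac{1}{\frac{3493}{8940}} = \frac{8940}{3493}$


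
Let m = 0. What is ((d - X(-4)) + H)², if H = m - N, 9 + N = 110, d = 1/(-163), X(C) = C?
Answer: 250019344/26569 ≈ 9410.2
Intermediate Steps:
d = -1/163 ≈ -0.0061350
N = 101 (N = -9 + 110 = 101)
H = -101 (H = 0 - 1*101 = 0 - 101 = -101)
((d - X(-4)) + H)² = ((-1/163 - 1*(-4)) - 101)² = ((-1/163 + 4) - 101)² = (651/163 - 101)² = (-15812/163)² = 250019344/26569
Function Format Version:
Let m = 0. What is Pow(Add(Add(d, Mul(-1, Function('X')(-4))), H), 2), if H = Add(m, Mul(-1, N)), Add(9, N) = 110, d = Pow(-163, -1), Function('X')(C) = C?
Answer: Rational(250019344, 26569) ≈ 9410.2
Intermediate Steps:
d = Rational(-1, 163) ≈ -0.0061350
N = 101 (N = Add(-9, 110) = 101)
H = -101 (H = Add(0, Mul(-1, 101)) = Add(0, -101) = -101)
Pow(Add(Add(d, Mul(-1, Function('X')(-4))), H), 2) = Pow(Add(Add(Rational(-1, 163), Mul(-1, -4)), -101), 2) = Pow(Add(Add(Rational(-1, 163), 4), -101), 2) = Pow(Add(Rational(651, 163), -101), 2) = Pow(Rational(-15812, 163), 2) = Rational(250019344, 26569)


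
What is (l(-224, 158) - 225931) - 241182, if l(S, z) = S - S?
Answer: -467113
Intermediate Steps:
l(S, z) = 0
(l(-224, 158) - 225931) - 241182 = (0 - 225931) - 241182 = -225931 - 241182 = -467113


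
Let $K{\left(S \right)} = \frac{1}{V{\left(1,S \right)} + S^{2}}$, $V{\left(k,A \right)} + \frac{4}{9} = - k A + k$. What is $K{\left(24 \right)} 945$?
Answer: $\frac{8505}{4973} \approx 1.7102$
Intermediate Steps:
$V{\left(k,A \right)} = - \frac{4}{9} + k - A k$ ($V{\left(k,A \right)} = - \frac{4}{9} + \left(- k A + k\right) = - \frac{4}{9} - \left(- k + A k\right) = - \frac{4}{9} + k - A k$)
$K{\left(S \right)} = \frac{1}{\frac{5}{9} + S^{2} - S}$ ($K{\left(S \right)} = \frac{1}{\left(- \frac{4}{9} + 1 - S 1\right) + S^{2}} = \frac{1}{\left(- \frac{4}{9} + 1 - S\right) + S^{2}} = \frac{1}{\left(\frac{5}{9} - S\right) + S^{2}} = \frac{1}{\frac{5}{9} + S^{2} - S}$)
$K{\left(24 \right)} 945 = \frac{9}{5 - 216 + 9 \cdot 24^{2}} \cdot 945 = \frac{9}{5 - 216 + 9 \cdot 576} \cdot 945 = \frac{9}{5 - 216 + 5184} \cdot 945 = \frac{9}{4973} \cdot 945 = \frac{8505}{4973}$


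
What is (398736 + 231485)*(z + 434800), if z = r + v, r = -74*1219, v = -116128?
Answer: 143984070986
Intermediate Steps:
r = -90206
z = -206334 (z = -90206 - 116128 = -206334)
(398736 + 231485)*(z + 434800) = (398736 + 231485)*(-206334 + 434800) = 630221*228466 = 143984070986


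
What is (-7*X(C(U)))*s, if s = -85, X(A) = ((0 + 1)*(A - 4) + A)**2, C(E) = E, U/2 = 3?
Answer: 38080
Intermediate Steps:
U = 6 (U = 2*3 = 6)
X(A) = (-4 + 2*A)**2 (X(A) = (1*(-4 + A) + A)**2 = ((-4 + A) + A)**2 = (-4 + 2*A)**2)
(-7*X(C(U)))*s = -28*(-2 + 6)**2*(-85) = -28*4**2*(-85) = -28*16*(-85) = -7*64*(-85) = -448*(-85) = 38080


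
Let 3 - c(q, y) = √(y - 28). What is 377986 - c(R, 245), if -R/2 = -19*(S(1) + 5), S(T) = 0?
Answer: 377983 + √217 ≈ 3.7800e+5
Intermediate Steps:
R = 190 (R = -(-38)*(0 + 5) = -(-38)*5 = -2*(-95) = 190)
c(q, y) = 3 - √(-28 + y) (c(q, y) = 3 - √(y - 28) = 3 - √(-28 + y))
377986 - c(R, 245) = 377986 - (3 - √(-28 + 245)) = 377986 - (3 - √217) = 377986 + (-3 + √217) = 377983 + √217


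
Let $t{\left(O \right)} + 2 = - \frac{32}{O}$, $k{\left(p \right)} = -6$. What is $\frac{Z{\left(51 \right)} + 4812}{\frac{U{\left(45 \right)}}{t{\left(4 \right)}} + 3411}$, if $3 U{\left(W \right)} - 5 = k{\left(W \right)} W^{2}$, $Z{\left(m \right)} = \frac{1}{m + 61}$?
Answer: $\frac{323367}{256424} \approx 1.2611$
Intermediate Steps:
$Z{\left(m \right)} = \frac{1}{61 + m}$
$U{\left(W \right)} = \frac{5}{3} - 2 W^{2}$ ($U{\left(W \right)} = \frac{5}{3} + \frac{\left(-6\right) W^{2}}{3} = \frac{5}{3} - 2 W^{2}$)
$t{\left(O \right)} = -2 - \frac{32}{O}$
$\frac{Z{\left(51 \right)} + 4812}{\frac{U{\left(45 \right)}}{t{\left(4 \right)}} + 3411} = \frac{\frac{1}{61 + 51} + 4812}{\frac{\frac{5}{3} - 2 \cdot 45^{2}}{-2 - \frac{32}{4}} + 3411} = \frac{\frac{1}{112} + 4812}{\frac{\frac{5}{3} - 4050}{-2 - 8} + 3411} = \frac{538945}{112 \left(- \frac{12145}{3 \left(-10\right)} + 3411\right)} = \frac{538945}{112 \left(\left(- \frac{12145}{3}\right) \left(- \frac{1}{10}\right) + 3411\right)} = \frac{538945}{112 \left(\frac{2429}{6} + 3411\right)} = \frac{538945}{112 \cdot \frac{22895}{6}} = \frac{538945}{112} \cdot \frac{6}{22895} = \frac{323367}{256424}$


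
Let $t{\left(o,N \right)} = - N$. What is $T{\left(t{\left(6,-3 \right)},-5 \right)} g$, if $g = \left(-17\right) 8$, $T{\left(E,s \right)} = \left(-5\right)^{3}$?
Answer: $17000$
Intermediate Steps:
$T{\left(E,s \right)} = -125$
$g = -136$
$T{\left(t{\left(6,-3 \right)},-5 \right)} g = \left(-125\right) \left(-136\right) = 17000$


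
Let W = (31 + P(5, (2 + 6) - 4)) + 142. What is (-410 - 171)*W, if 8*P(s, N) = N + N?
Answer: -101094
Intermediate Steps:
P(s, N) = N/4 (P(s, N) = (N + N)/8 = (2*N)/8 = N/4)
W = 174 (W = (31 + ((2 + 6) - 4)/4) + 142 = (31 + (8 - 4)/4) + 142 = (31 + (¼)*4) + 142 = (31 + 1) + 142 = 32 + 142 = 174)
(-410 - 171)*W = (-410 - 171)*174 = -581*174 = -101094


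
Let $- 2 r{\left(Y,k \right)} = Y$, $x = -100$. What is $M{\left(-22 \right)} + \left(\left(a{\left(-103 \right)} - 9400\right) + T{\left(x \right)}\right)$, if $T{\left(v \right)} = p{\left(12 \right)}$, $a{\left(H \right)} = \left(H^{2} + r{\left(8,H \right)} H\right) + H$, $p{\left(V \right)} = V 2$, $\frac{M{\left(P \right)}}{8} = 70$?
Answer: $2102$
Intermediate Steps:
$M{\left(P \right)} = 560$ ($M{\left(P \right)} = 8 \cdot 70 = 560$)
$r{\left(Y,k \right)} = - \frac{Y}{2}$
$p{\left(V \right)} = 2 V$
$a{\left(H \right)} = H^{2} - 3 H$ ($a{\left(H \right)} = \left(H^{2} + \left(- \frac{1}{2}\right) 8 H\right) + H = \left(H^{2} - 4 H\right) + H = H^{2} - 3 H$)
$T{\left(v \right)} = 24$ ($T{\left(v \right)} = 2 \cdot 12 = 24$)
$M{\left(-22 \right)} + \left(\left(a{\left(-103 \right)} - 9400\right) + T{\left(x \right)}\right) = 560 - \left(9376 + 103 \left(-3 - 103\right)\right) = 560 + \left(\left(\left(-103\right) \left(-106\right) - 9400\right) + 24\right) = 560 + \left(\left(10918 - 9400\right) + 24\right) = 560 + \left(1518 + 24\right) = 560 + 1542 = 2102$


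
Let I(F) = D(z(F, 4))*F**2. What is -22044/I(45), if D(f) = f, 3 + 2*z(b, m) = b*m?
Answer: -14696/119475 ≈ -0.12300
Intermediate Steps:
z(b, m) = -3/2 + b*m/2 (z(b, m) = -3/2 + (b*m)/2 = -3/2 + b*m/2)
I(F) = F**2*(-3/2 + 2*F) (I(F) = (-3/2 + (1/2)*F*4)*F**2 = (-3/2 + 2*F)*F**2 = F**2*(-3/2 + 2*F))
-22044/I(45) = -22044*2/(2025*(-3 + 4*45)) = -22044*2/(2025*(-3 + 180)) = -22044/((1/2)*2025*177) = -22044/358425/2 = -22044*2/358425 = -14696/119475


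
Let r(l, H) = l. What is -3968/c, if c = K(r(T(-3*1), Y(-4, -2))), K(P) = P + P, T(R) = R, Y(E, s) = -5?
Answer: 1984/3 ≈ 661.33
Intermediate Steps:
K(P) = 2*P
c = -6 (c = 2*(-3*1) = 2*(-3) = -6)
-3968/c = -3968/(-6) = -3968*(-⅙) = 1984/3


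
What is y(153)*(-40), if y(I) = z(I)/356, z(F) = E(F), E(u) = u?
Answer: -1530/89 ≈ -17.191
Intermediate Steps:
z(F) = F
y(I) = I/356
y(153)*(-40) = ((1/356)*153)*(-40) = (153/356)*(-40) = -1530/89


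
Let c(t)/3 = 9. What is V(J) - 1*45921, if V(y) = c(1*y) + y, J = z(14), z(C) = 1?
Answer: -45893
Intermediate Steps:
c(t) = 27 (c(t) = 3*9 = 27)
J = 1
V(y) = 27 + y
V(J) - 1*45921 = (27 + 1) - 1*45921 = 28 - 45921 = -45893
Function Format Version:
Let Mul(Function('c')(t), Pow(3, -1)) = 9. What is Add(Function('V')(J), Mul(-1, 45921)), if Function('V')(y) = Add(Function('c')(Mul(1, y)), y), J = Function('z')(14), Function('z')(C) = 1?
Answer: -45893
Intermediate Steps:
Function('c')(t) = 27 (Function('c')(t) = Mul(3, 9) = 27)
J = 1
Function('V')(y) = Add(27, y)
Add(Function('V')(J), Mul(-1, 45921)) = Add(Add(27, 1), Mul(-1, 45921)) = Add(28, -45921) = -45893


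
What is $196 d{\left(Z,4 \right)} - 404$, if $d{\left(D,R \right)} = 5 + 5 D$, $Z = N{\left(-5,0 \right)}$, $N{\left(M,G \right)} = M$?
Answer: $-4324$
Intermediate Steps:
$Z = -5$
$196 d{\left(Z,4 \right)} - 404 = 196 \left(5 + 5 \left(-5\right)\right) - 404 = 196 \left(5 - 25\right) - 404 = 196 \left(-20\right) - 404 = -3920 - 404 = -4324$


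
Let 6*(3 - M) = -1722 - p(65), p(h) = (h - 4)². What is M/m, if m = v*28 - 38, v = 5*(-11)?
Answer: -5461/9468 ≈ -0.57679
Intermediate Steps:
v = -55
p(h) = (-4 + h)²
m = -1578 (m = -55*28 - 38 = -1540 - 38 = -1578)
M = 5461/6 (M = 3 - (-1722 - (-4 + 65)²)/6 = 3 - (-1722 - 1*61²)/6 = 3 - (-1722 - 1*3721)/6 = 3 - (-1722 - 3721)/6 = 3 - ⅙*(-5443) = 3 + 5443/6 = 5461/6 ≈ 910.17)
M/m = (5461/6)/(-1578) = (5461/6)*(-1/1578) = -5461/9468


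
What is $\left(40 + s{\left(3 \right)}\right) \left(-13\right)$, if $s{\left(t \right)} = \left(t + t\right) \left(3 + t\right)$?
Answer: $-988$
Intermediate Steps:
$s{\left(t \right)} = 2 t \left(3 + t\right)$
$\left(40 + s{\left(3 \right)}\right) \left(-13\right) = \left(40 + 2 \cdot 3 \left(3 + 3\right)\right) \left(-13\right) = \left(40 + 2 \cdot 3 \cdot 6\right) \left(-13\right) = \left(40 + 36\right) \left(-13\right) = 76 \left(-13\right) = -988$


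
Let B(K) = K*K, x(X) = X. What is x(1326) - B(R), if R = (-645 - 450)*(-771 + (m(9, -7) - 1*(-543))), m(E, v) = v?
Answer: -66216154299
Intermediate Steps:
R = 257325 (R = (-645 - 450)*(-771 + (-7 - 1*(-543))) = -1095*(-771 + (-7 + 543)) = -1095*(-771 + 536) = -1095*(-235) = 257325)
B(K) = K²
x(1326) - B(R) = 1326 - 1*257325² = 1326 - 1*66216155625 = 1326 - 66216155625 = -66216154299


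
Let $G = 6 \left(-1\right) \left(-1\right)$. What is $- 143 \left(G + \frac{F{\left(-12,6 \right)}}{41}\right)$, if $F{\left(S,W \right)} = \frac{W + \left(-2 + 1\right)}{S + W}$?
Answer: $- \frac{210353}{246} \approx -855.09$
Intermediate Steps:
$G = 6$ ($G = \left(-6\right) \left(-1\right) = 6$)
$F{\left(S,W \right)} = \frac{-1 + W}{S + W}$ ($F{\left(S,W \right)} = \frac{W - 1}{S + W} = \frac{-1 + W}{S + W}$)
$- 143 \left(G + \frac{F{\left(-12,6 \right)}}{41}\right) = - 143 \left(6 + \frac{\frac{1}{-12 + 6} \left(-1 + 6\right)}{41}\right) = - 143 \left(6 + \frac{1}{-6} \cdot 5 \cdot \frac{1}{41}\right) = - 143 \left(6 + \left(- \frac{1}{6}\right) 5 \cdot \frac{1}{41}\right) = - 143 \left(6 - \frac{5}{246}\right) = \left(-143\right) \frac{1471}{246} = - \frac{210353}{246}$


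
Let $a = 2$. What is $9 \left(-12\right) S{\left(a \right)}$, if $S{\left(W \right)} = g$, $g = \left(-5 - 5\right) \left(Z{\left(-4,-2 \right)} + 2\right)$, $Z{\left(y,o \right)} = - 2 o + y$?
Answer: $2160$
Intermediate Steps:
$Z{\left(y,o \right)} = y - 2 o$
$g = -20$ ($g = \left(-5 - 5\right) \left(\left(-4 - -4\right) + 2\right) = - 10 \left(\left(-4 + 4\right) + 2\right) = - 10 \left(0 + 2\right) = \left(-10\right) 2 = -20$)
$S{\left(W \right)} = -20$
$9 \left(-12\right) S{\left(a \right)} = 9 \left(-12\right) \left(-20\right) = \left(-108\right) \left(-20\right) = 2160$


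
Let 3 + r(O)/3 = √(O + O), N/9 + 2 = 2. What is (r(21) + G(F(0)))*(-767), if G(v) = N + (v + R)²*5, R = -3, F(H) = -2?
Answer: -88972 - 2301*√42 ≈ -1.0388e+5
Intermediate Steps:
N = 0 (N = -18 + 9*2 = -18 + 18 = 0)
G(v) = 5*(-3 + v)² (G(v) = 0 + (v - 3)²*5 = 0 + (-3 + v)²*5 = 0 + 5*(-3 + v)² = 5*(-3 + v)²)
r(O) = -9 + 3*√2*√O (r(O) = -9 + 3*√(O + O) = -9 + 3*√(2*O) = -9 + 3*(√2*√O) = -9 + 3*√2*√O)
(r(21) + G(F(0)))*(-767) = ((-9 + 3*√2*√21) + 5*(-3 - 2)²)*(-767) = ((-9 + 3*√42) + 5*(-5)²)*(-767) = ((-9 + 3*√42) + 5*25)*(-767) = ((-9 + 3*√42) + 125)*(-767) = (116 + 3*√42)*(-767) = -88972 - 2301*√42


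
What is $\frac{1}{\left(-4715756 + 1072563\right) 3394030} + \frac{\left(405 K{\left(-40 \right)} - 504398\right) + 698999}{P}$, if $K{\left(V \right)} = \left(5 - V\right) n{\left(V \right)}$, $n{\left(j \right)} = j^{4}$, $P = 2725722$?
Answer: $\frac{48075733963165723128839}{2808653531437802865} \approx 17117.0$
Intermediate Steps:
$K{\left(V \right)} = V^{4} \left(5 - V\right)$ ($K{\left(V \right)} = \left(5 - V\right) V^{4} = V^{4} \left(5 - V\right)$)
$\frac{1}{\left(-4715756 + 1072563\right) 3394030} + \frac{\left(405 K{\left(-40 \right)} - 504398\right) + 698999}{P} = \frac{1}{\left(-4715756 + 1072563\right) 3394030} + \frac{\left(405 \left(-40\right)^{4} \left(5 - -40\right) - 504398\right) + 698999}{2725722} = \frac{1}{-3643193} \cdot \frac{1}{3394030} + \left(\left(405 \cdot 2560000 \left(5 + 40\right) - 504398\right) + 698999\right) \frac{1}{2725722} = \left(- \frac{1}{3643193}\right) \frac{1}{3394030} + \left(\left(405 \cdot 2560000 \cdot 45 - 504398\right) + 698999\right) \frac{1}{2725722} = - \frac{1}{12365106337790} + \left(\left(405 \cdot 115200000 - 504398\right) + 698999\right) \frac{1}{2725722} = - \frac{1}{12365106337790} + \left(\left(46656000000 - 504398\right) + 698999\right) \frac{1}{2725722} = - \frac{1}{12365106337790} + \left(46655495602 + 698999\right) \frac{1}{2725722} = - \frac{1}{12365106337790} + 46656194601 \cdot \frac{1}{2725722} = - \frac{1}{12365106337790} + \frac{15552064867}{908574} = \frac{48075733963165723128839}{2808653531437802865}$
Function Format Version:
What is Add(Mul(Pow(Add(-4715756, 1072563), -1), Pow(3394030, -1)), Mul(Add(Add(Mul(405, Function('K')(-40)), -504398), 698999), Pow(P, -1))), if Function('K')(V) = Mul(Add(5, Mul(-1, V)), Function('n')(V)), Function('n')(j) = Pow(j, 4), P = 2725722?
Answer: Rational(48075733963165723128839, 2808653531437802865) ≈ 17117.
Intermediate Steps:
Function('K')(V) = Mul(Pow(V, 4), Add(5, Mul(-1, V))) (Function('K')(V) = Mul(Add(5, Mul(-1, V)), Pow(V, 4)) = Mul(Pow(V, 4), Add(5, Mul(-1, V))))
Add(Mul(Pow(Add(-4715756, 1072563), -1), Pow(3394030, -1)), Mul(Add(Add(Mul(405, Function('K')(-40)), -504398), 698999), Pow(P, -1))) = Add(Mul(Pow(Add(-4715756, 1072563), -1), Pow(3394030, -1)), Mul(Add(Add(Mul(405, Mul(Pow(-40, 4), Add(5, Mul(-1, -40)))), -504398), 698999), Pow(2725722, -1))) = Add(Mul(Pow(-3643193, -1), Rational(1, 3394030)), Mul(Add(Add(Mul(405, Mul(2560000, Add(5, 40))), -504398), 698999), Rational(1, 2725722))) = Add(Mul(Rational(-1, 3643193), Rational(1, 3394030)), Mul(Add(Add(Mul(405, Mul(2560000, 45)), -504398), 698999), Rational(1, 2725722))) = Add(Rational(-1, 12365106337790), Mul(Add(Add(Mul(405, 115200000), -504398), 698999), Rational(1, 2725722))) = Add(Rational(-1, 12365106337790), Mul(Add(Add(46656000000, -504398), 698999), Rational(1, 2725722))) = Add(Rational(-1, 12365106337790), Mul(Add(46655495602, 698999), Rational(1, 2725722))) = Add(Rational(-1, 12365106337790), Mul(46656194601, Rational(1, 2725722))) = Add(Rational(-1, 12365106337790), Rational(15552064867, 908574)) = Rational(48075733963165723128839, 2808653531437802865)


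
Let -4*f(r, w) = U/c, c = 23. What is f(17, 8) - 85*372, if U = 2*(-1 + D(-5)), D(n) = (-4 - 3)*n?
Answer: -727277/23 ≈ -31621.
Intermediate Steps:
D(n) = -7*n
U = 68 (U = 2*(-1 - 7*(-5)) = 2*(-1 + 35) = 2*34 = 68)
f(r, w) = -17/23
f(17, 8) - 85*372 = -17/23 - 85*372 = -17/23 - 31620 = -727277/23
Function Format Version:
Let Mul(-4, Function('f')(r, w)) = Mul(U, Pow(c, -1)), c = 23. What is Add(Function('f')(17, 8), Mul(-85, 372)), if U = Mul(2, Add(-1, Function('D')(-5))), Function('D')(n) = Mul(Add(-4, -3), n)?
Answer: Rational(-727277, 23) ≈ -31621.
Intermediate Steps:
Function('D')(n) = Mul(-7, n)
U = 68 (U = Mul(2, Add(-1, Mul(-7, -5))) = Mul(2, Add(-1, 35)) = Mul(2, 34) = 68)
Function('f')(r, w) = Rational(-17, 23) (Function('f')(r, w) = Mul(Rational(-1, 4), Mul(68, Pow(23, -1))) = Mul(Rational(-1, 4), Mul(68, Rational(1, 23))) = Mul(Rational(-1, 4), Rational(68, 23)) = Rational(-17, 23))
Add(Function('f')(17, 8), Mul(-85, 372)) = Add(Rational(-17, 23), Mul(-85, 372)) = Add(Rational(-17, 23), -31620) = Rational(-727277, 23)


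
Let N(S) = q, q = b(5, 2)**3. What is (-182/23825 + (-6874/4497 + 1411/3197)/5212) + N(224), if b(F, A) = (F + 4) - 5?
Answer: 114242989202456969/1785265614293100 ≈ 63.992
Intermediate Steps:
b(F, A) = -1 + F (b(F, A) = (4 + F) - 5 = -1 + F)
q = 64 (q = (-1 + 5)**3 = 4**3 = 64)
N(S) = 64
(-182/23825 + (-6874/4497 + 1411/3197)/5212) + N(224) = (-182/23825 + (-6874/4497 + 1411/3197)/5212) + 64 = (-182*1/23825 + (-6874*1/4497 + 1411*(1/3197))*(1/5212)) + 64 = (-182/23825 + (-6874/4497 + 1411/3197)*(1/5212)) + 64 = (-182/23825 - 15630911/14376909*1/5212) + 64 = (-182/23825 - 15630911/74932449708) + 64 = -14010112301431/1785265614293100 + 64 = 114242989202456969/1785265614293100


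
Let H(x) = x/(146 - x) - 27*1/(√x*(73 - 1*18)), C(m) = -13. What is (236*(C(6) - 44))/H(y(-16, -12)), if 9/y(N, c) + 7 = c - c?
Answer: 254265220*√7/(3*(-7217*I + 55*√7)) ≈ 626.23 + 31059.0*I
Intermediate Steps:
y(N, c) = -9/7 (y(N, c) = 9/(-7 + (c - c)) = 9/(-7 + 0) = 9/(-7) = 9*(-⅐) = -9/7)
H(x) = -27/(55*√x) + x/(146 - x) (H(x) = x/(146 - x) - 27*1/(√x*(73 - 18)) = x/(146 - x) - 27*1/(55*√x) = x/(146 - x) - 27/(55*√x) = -27/(55*√x) + x/(146 - x))
(236*(C(6) - 44))/H(y(-16, -12)) = (236*(-13 - 44))/(((3942 - (-1485)*I*√7/49 - 27*(-9/7))/(55*√(-9/7)*(-146 - 9/7)))) = (236*(-57))/(((-I*√7/3)*(3942 - (-1485)*I*√7/49 + 243/7)/(55*(-1031/7)))) = -13452*(-170115*I*√7/(49*(3942 + 1485*I*√7/49 + 243/7))) = -13452*(-170115*I*√7/(49*(27837/7 + 1485*I*√7/49))) = -(-2288386980)*I*√7/(49*(27837/7 + 1485*I*√7/49)) = 2288386980*I*√7/(49*(27837/7 + 1485*I*√7/49))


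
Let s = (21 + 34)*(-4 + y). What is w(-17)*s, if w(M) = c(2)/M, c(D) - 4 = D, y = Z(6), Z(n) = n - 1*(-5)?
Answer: -2310/17 ≈ -135.88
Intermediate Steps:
Z(n) = 5 + n (Z(n) = n + 5 = 5 + n)
y = 11 (y = 5 + 6 = 11)
c(D) = 4 + D
w(M) = 6/M (w(M) = (4 + 2)/M = 6/M)
s = 385 (s = (21 + 34)*(-4 + 11) = 55*7 = 385)
w(-17)*s = (6/(-17))*385 = (6*(-1/17))*385 = -6/17*385 = -2310/17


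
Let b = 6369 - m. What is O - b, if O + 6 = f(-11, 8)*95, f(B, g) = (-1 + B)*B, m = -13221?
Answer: -7056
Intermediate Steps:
f(B, g) = B*(-1 + B)
b = 19590 (b = 6369 - 1*(-13221) = 6369 + 13221 = 19590)
O = 12534 (O = -6 - 11*(-1 - 11)*95 = -6 - 11*(-12)*95 = -6 + 132*95 = -6 + 12540 = 12534)
O - b = 12534 - 1*19590 = 12534 - 19590 = -7056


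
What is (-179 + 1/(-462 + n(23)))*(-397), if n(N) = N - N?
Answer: 32831503/462 ≈ 71064.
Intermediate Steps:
n(N) = 0
(-179 + 1/(-462 + n(23)))*(-397) = (-179 + 1/(-462 + 0))*(-397) = (-179 + 1/(-462))*(-397) = (-179 - 1/462)*(-397) = -82699/462*(-397) = 32831503/462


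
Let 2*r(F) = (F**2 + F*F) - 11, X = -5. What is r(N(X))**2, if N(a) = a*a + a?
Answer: 622521/4 ≈ 1.5563e+5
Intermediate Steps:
N(a) = a + a**2 (N(a) = a**2 + a = a + a**2)
r(F) = -11/2 + F**2 (r(F) = ((F**2 + F*F) - 11)/2 = ((F**2 + F**2) - 11)/2 = (2*F**2 - 11)/2 = (-11 + 2*F**2)/2 = -11/2 + F**2)
r(N(X))**2 = (-11/2 + (-5*(1 - 5))**2)**2 = (-11/2 + (-5*(-4))**2)**2 = (-11/2 + 20**2)**2 = (-11/2 + 400)**2 = (789/2)**2 = 622521/4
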